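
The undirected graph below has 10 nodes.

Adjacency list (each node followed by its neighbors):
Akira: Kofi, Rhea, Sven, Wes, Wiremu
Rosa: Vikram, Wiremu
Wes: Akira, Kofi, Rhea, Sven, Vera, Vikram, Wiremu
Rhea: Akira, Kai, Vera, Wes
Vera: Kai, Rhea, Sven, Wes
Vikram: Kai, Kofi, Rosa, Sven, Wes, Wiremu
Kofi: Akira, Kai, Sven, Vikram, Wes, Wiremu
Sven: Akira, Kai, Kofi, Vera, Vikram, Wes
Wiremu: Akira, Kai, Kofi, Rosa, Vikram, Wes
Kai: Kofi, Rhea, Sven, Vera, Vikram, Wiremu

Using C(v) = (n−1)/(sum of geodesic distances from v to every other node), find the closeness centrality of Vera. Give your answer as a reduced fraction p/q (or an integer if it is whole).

Distances from Vera: Akira:2, Kai:1, Kofi:2, Rhea:1, Rosa:3, Sven:1, Vikram:2, Wes:1, Wiremu:2. Sum = 15.
n = 10, so closeness = 9/15 = 3/5.

3/5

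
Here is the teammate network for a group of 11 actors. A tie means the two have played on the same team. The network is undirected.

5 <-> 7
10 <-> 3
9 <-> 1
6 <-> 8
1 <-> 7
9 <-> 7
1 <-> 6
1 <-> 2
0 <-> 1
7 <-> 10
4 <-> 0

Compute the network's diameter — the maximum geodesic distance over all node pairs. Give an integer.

5

Eccentricity of each node (its greatest distance to any other): 0:4, 1:3, 2:4, 3:5, 4:5, 5:4, 6:4, 7:3, 8:5, 9:3, 10:4.
The maximum eccentricity is 5, realized for instance by the pair 4–3 via 4 – 0 – 1 – 7 – 10 – 3. So the diameter is 5.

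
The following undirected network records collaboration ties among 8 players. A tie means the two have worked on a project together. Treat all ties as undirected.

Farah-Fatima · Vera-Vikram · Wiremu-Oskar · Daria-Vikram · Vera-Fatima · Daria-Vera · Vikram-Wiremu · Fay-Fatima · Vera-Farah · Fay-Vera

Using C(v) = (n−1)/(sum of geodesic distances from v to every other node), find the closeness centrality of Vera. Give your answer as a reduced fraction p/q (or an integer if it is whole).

Distances from Vera: Daria:1, Farah:1, Fatima:1, Fay:1, Oskar:3, Vikram:1, Wiremu:2. Sum = 10.
n = 8, so closeness = 7/10.

7/10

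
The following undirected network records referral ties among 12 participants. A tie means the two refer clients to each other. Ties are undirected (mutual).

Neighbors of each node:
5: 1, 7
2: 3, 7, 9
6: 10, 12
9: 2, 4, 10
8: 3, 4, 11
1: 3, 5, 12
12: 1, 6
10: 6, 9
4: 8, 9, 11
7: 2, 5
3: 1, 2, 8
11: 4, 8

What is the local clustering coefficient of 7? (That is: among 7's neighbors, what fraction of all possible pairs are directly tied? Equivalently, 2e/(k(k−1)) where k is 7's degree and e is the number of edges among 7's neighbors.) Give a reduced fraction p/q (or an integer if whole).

7's neighbors: 2 and 5 (k = 2).
Possible neighbor pairs: C(2,2) = 1. Edges among them: none → e = 0.
Clustering(7) = 0/1.

0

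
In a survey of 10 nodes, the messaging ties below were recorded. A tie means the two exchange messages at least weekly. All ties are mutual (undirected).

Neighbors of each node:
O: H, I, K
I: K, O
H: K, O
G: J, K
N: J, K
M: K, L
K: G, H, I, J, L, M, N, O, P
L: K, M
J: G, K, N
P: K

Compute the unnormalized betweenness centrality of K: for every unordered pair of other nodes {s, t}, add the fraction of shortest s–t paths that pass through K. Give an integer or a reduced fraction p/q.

30

Pairs whose geodesics pass through K — N–G: 1/2; N–L: 1; N–H: 1; N–P: 1; N–O: 1; N–M: 1; N–I: 1; G–L: 1; G–H: 1; G–P: 1; G–O: 1; G–M: 1; G–I: 1; L–J: 1 … (+17 more pairs).
All other pairs contribute 0.
Summing the contributions gives betweenness(K) = 30.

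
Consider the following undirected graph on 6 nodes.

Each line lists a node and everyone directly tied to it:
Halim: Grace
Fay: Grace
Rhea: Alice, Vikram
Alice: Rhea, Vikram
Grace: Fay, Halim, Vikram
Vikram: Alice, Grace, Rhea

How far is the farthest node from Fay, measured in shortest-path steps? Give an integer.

3

Distances from Fay: Alice:3, Grace:1, Halim:2, Rhea:3, Vikram:2.
The largest is 3 (to Rhea and Alice), so the eccentricity of Fay is 3.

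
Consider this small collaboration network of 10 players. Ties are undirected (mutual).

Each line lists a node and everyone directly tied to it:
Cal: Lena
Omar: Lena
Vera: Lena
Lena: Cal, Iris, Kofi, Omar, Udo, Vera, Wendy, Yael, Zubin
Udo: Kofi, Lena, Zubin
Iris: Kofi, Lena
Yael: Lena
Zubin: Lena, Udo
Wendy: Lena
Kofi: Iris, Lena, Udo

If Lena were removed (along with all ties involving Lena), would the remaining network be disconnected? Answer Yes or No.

Yes

Removing Lena leaves {Iris, Kofi, Udo, and Zubin} with no path to {Vera}, so the network splits into 6 components. Lena is a cut vertex.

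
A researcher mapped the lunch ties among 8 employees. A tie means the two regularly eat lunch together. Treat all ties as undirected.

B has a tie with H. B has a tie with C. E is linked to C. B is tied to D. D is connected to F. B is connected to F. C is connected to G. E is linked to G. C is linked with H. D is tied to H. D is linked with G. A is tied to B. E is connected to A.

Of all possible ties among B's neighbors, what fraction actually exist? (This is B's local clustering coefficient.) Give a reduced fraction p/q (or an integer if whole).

3/10

B's neighbors: A, C, D, F, and H (k = 5).
Possible neighbor pairs: C(5,2) = 10. Edges among them: C–H, D–F, D–H → e = 3.
Clustering(B) = 3/10.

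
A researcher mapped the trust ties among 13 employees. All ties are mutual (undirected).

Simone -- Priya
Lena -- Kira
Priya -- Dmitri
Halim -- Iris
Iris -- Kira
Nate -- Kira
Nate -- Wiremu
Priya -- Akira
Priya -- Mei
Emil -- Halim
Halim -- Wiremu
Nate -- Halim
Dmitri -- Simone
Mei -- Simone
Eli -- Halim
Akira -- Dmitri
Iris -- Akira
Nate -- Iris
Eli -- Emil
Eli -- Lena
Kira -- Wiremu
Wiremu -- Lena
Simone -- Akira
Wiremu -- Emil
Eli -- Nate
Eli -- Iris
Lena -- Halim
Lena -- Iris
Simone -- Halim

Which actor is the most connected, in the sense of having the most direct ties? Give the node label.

Halim

Degrees — Akira:4, Dmitri:3, Eli:5, Emil:3, Halim:7, Iris:6, Kira:4, Lena:5, Mei:2, Nate:5, Priya:4, Simone:5, Wiremu:5.
The maximum is 7, attained only by Halim.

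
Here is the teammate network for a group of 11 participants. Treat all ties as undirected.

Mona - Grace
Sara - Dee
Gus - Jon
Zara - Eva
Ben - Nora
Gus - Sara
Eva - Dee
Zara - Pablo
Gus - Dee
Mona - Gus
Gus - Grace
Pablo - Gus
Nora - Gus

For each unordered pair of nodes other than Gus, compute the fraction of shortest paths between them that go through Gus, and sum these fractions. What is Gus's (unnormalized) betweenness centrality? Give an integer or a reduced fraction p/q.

Pairs whose geodesics pass through Gus — Dee–Ben: 1; Dee–Nora: 1; Dee–Pablo: 1; Dee–Grace: 1; Dee–Jon: 1; Dee–Mona: 1; Ben–Sara: 1; Ben–Pablo: 1; Ben–Grace: 1; Ben–Jon: 1; Ben–Mona: 1; Ben–Eva: 1; Ben–Zara: 1; Nora–Sara: 1 … (+22 more pairs).
All other pairs contribute 0.
Summing the contributions gives betweenness(Gus) = 71/2.

71/2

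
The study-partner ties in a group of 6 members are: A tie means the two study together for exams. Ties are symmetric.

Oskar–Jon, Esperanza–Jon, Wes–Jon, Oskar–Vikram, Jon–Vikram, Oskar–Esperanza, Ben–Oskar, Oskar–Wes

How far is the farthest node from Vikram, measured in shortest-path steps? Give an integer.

Distances from Vikram: Ben:2, Esperanza:2, Jon:1, Oskar:1, Wes:2.
The largest is 2 (to Ben, Esperanza, and Wes), so the eccentricity of Vikram is 2.

2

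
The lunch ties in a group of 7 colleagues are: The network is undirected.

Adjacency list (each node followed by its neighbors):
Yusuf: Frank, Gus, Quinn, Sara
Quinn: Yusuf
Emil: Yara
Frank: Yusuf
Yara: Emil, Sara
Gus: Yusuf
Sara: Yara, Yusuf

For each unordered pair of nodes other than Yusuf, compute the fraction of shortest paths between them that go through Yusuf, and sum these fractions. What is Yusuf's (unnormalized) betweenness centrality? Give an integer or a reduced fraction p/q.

Pairs whose geodesics pass through Yusuf — Sara–Gus: 1; Sara–Frank: 1; Sara–Quinn: 1; Gus–Emil: 1; Gus–Frank: 1; Gus–Yara: 1; Gus–Quinn: 1; Emil–Frank: 1; Emil–Quinn: 1; Frank–Yara: 1; Frank–Quinn: 1; Yara–Quinn: 1.
All other pairs contribute 0.
Summing the contributions gives betweenness(Yusuf) = 12.

12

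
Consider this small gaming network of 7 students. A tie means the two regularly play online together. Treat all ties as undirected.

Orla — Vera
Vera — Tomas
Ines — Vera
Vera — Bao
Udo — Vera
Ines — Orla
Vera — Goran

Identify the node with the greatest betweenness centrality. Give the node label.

Vera

Unnormalized betweenness of each node: Bao:0, Goran:0, Ines:0, Orla:0, Tomas:0, Udo:0, Vera:14.
Vera has the largest value, 14, making it the main broker — the node through which the most shortest paths run.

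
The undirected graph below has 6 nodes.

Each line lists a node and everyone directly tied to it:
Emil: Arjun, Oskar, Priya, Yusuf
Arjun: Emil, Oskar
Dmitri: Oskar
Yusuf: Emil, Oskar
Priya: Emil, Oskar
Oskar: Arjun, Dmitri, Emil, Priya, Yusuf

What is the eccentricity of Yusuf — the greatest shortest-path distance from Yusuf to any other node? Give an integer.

2

Distances from Yusuf: Arjun:2, Dmitri:2, Emil:1, Oskar:1, Priya:2.
The largest is 2 (to Arjun, Priya, and Dmitri), so the eccentricity of Yusuf is 2.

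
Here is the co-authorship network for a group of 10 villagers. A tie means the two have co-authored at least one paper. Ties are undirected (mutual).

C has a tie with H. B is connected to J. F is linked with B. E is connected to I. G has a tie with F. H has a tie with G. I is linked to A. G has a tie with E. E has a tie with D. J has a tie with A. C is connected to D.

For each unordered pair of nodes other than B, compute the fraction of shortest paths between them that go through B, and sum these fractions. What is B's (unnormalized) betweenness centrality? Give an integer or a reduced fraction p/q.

9/2

Pairs whose geodesics pass through B — A–F: 1; J–F: 1; J–G: 1; J–H: 1; J–C: 1/2.
All other pairs contribute 0.
Summing the contributions gives betweenness(B) = 9/2.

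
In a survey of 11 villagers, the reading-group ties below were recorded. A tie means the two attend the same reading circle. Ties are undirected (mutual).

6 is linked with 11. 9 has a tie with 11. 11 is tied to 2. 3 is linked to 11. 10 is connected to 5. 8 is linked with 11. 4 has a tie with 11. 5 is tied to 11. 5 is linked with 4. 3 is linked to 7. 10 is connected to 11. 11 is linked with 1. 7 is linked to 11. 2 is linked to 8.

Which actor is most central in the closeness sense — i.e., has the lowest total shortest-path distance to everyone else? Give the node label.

11

Farness (sum of distances to all others) for each node — 1:19, 2:18, 3:18, 4:18, 5:17, 6:19, 7:18, 8:18, 9:19, 10:18, 11:10.
The smallest farness is 10, for 11, so 11 has the highest closeness.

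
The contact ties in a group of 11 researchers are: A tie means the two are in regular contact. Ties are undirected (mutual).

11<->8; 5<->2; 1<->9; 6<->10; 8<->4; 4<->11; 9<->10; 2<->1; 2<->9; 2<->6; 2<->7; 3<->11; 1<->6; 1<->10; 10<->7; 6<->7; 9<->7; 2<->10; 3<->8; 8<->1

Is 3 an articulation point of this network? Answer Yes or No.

No

Even without 3, every remaining node can still reach every other (the residual graph is connected), so 3 is not a cut vertex.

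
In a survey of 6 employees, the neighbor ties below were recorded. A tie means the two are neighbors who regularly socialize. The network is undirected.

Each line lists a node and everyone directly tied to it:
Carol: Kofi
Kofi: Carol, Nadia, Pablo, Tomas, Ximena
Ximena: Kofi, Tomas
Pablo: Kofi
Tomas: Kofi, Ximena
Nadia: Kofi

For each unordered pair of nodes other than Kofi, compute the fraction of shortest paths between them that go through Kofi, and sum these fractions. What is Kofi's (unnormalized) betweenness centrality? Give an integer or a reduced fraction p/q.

9

Pairs whose geodesics pass through Kofi — Carol–Nadia: 1; Carol–Pablo: 1; Carol–Ximena: 1; Carol–Tomas: 1; Nadia–Pablo: 1; Nadia–Ximena: 1; Nadia–Tomas: 1; Pablo–Ximena: 1; Pablo–Tomas: 1.
All other pairs contribute 0.
Summing the contributions gives betweenness(Kofi) = 9.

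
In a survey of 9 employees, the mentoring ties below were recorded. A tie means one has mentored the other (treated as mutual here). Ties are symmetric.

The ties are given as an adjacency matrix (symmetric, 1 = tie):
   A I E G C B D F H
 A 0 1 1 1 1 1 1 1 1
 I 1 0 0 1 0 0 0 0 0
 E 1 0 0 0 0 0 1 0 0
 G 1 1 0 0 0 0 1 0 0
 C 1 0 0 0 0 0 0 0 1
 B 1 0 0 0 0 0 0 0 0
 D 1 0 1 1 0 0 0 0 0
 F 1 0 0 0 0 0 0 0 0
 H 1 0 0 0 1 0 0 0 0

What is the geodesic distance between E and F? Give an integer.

2

One shortest route is E – A – F, which uses 2 edges, and E and F are not directly tied, so nothing shorter exists. So d(E,F) = 2.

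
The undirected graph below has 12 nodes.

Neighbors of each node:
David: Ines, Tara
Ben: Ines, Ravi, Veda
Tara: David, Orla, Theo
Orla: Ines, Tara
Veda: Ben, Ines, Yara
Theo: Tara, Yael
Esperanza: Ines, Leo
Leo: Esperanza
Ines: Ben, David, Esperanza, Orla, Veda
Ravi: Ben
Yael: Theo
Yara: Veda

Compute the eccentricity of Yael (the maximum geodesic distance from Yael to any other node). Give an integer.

6

Distances from Yael: Ben:5, David:3, Esperanza:5, Ines:4, Leo:6, Orla:3, Ravi:6, Tara:2, Theo:1, Veda:5, Yara:6.
The largest is 6 (to Yara, Leo, and Ravi), so the eccentricity of Yael is 6.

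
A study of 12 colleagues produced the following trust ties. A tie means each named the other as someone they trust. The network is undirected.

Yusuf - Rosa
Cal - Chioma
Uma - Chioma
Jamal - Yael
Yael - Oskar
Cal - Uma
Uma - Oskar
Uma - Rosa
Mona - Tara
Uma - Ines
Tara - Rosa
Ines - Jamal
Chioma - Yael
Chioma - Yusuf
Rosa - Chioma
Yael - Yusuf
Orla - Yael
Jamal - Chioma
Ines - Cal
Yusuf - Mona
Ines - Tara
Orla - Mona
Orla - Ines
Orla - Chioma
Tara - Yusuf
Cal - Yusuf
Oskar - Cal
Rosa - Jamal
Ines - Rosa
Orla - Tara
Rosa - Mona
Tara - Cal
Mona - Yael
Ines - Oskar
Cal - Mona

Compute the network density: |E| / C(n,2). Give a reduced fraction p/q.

There are 35 edges and 12 nodes, so the maximum possible is C(12,2) = 66.
Density = 35/66.

35/66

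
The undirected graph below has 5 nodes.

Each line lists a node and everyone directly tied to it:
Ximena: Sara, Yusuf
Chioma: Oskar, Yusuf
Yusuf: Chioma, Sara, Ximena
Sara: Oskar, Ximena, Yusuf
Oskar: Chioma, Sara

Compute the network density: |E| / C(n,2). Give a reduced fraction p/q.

3/5

There are 6 edges and 5 nodes, so the maximum possible is C(5,2) = 10.
Density = 6/10 = 3/5.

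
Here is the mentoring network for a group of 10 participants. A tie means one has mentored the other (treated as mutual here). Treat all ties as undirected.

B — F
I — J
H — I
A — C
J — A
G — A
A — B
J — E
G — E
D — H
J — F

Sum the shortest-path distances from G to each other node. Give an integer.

Distances from G: A:1, B:2, C:2, D:5, E:1, F:3, H:4, I:3, J:2.
Sum = 1 + 2 + 2 + 5 + 1 + 3 + 4 + 3 + 2 = 23.

23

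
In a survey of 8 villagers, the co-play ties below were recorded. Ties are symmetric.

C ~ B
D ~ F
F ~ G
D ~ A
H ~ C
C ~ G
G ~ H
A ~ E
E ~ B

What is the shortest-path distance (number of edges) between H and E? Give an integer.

3

One shortest route is H – C – B – E, which uses 3 edges, and at distance 2 from H we only reach {B, F}, which does not include E. So d(H,E) = 3.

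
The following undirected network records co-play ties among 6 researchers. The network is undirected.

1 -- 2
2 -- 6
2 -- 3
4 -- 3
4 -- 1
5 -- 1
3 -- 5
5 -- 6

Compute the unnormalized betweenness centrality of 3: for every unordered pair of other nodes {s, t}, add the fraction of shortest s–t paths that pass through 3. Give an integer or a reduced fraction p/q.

Pairs whose geodesics pass through 3 — 5–2: 1/3; 5–4: 1/2; 6–4: 2/4; 2–4: 1/2.
All other pairs contribute 0.
Summing the contributions gives betweenness(3) = 11/6.

11/6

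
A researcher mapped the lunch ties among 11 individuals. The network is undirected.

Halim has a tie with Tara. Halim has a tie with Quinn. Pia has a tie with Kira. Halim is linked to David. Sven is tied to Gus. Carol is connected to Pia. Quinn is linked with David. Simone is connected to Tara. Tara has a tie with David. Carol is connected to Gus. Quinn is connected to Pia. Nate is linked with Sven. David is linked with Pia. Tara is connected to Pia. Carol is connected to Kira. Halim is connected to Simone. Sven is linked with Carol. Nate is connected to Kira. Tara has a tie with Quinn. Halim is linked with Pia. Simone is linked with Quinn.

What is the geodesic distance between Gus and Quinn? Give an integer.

3

One shortest route is Gus – Carol – Pia – Quinn, which uses 3 edges, and at distance 2 from Gus we only reach {Kira, Nate, Pia}, which does not include Quinn. So d(Gus,Quinn) = 3.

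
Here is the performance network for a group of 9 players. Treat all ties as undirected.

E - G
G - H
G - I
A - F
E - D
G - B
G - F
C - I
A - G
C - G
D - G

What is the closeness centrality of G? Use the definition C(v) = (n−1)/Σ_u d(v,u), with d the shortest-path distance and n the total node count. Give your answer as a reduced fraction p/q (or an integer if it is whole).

Distances from G: A:1, B:1, C:1, D:1, E:1, F:1, H:1, I:1. Sum = 8.
n = 9, so closeness = 8/8 = 1.

1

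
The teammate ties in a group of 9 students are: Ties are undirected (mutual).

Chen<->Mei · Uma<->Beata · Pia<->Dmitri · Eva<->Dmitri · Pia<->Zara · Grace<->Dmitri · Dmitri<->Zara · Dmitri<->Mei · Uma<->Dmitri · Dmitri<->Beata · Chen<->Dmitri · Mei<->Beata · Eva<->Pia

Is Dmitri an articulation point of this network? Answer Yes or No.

Yes

Removing Dmitri leaves {Eva, Pia, and Zara} with no path to {Beata, Chen, Mei, and Uma}, so the network splits into 3 components. Dmitri is a cut vertex.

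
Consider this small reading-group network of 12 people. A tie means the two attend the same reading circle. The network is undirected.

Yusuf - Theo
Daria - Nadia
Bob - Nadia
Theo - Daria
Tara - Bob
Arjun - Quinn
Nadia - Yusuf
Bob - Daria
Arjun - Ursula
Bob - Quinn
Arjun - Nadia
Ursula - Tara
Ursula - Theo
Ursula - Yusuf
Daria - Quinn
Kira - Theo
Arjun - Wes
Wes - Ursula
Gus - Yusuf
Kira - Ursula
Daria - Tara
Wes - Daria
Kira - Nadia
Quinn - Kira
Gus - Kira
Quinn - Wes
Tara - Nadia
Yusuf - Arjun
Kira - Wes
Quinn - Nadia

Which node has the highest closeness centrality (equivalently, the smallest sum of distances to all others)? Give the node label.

Farness (sum of distances to all others) for each node — Arjun:17, Bob:19, Daria:17, Gus:23, Kira:16, Nadia:15, Quinn:16, Tara:19, Theo:18, Ursula:16, Wes:17, Yusuf:17.
The smallest farness is 15, for Nadia, so Nadia has the highest closeness.

Nadia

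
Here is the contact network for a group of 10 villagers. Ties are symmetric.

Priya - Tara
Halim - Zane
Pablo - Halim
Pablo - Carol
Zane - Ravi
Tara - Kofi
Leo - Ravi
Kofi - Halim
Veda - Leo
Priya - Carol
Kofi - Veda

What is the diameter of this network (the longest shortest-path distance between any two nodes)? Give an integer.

5

Eccentricity of each node (its greatest distance to any other): Carol:5, Halim:3, Kofi:3, Leo:5, Pablo:4, Priya:5, Ravi:5, Tara:4, Veda:4, Zane:4.
The maximum eccentricity is 5, realized for instance by the pair Carol–Leo via Carol – Pablo – Halim – Kofi – Veda – Leo. So the diameter is 5.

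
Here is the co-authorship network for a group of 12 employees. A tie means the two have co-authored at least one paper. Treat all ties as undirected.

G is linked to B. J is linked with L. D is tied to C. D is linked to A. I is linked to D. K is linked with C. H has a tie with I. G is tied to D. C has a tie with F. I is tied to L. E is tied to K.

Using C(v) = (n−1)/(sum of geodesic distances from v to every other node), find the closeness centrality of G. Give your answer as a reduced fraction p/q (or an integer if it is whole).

Distances from G: A:2, B:1, C:2, D:1, E:4, F:3, H:3, I:2, J:4, K:3, L:3. Sum = 28.
n = 12, so closeness = 11/28.

11/28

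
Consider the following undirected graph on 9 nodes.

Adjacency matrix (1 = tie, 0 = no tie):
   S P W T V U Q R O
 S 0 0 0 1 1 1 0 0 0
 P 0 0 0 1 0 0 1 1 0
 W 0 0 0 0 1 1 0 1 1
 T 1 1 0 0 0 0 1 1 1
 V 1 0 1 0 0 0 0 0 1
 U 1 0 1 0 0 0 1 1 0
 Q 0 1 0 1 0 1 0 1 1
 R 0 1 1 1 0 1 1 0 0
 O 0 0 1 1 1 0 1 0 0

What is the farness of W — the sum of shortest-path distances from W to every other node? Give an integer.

Distances from W: O:1, P:2, Q:2, R:1, S:2, T:2, U:1, V:1.
Sum = 1 + 2 + 2 + 1 + 2 + 2 + 1 + 1 = 12.

12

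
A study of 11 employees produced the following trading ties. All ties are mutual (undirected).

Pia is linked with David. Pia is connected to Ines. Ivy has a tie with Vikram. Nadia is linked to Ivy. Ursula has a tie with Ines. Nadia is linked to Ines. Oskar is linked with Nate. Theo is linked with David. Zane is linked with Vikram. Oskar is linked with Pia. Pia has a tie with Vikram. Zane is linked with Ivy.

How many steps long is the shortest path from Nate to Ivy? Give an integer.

One shortest route is Nate – Oskar – Pia – Vikram – Ivy, which uses 4 edges, and at distance 3 from Nate we only reach {David, Ines, Vikram}, which does not include Ivy. So d(Nate,Ivy) = 4.

4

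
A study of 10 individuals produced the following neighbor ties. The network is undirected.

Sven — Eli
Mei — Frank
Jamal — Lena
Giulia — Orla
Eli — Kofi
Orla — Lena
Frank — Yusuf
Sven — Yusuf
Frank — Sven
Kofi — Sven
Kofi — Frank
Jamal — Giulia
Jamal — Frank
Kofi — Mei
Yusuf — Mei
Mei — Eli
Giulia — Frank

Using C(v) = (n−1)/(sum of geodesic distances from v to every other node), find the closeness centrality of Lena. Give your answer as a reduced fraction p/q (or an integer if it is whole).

Distances from Lena: Eli:4, Frank:2, Giulia:2, Jamal:1, Kofi:3, Mei:3, Orla:1, Sven:3, Yusuf:3. Sum = 22.
n = 10, so closeness = 9/22.

9/22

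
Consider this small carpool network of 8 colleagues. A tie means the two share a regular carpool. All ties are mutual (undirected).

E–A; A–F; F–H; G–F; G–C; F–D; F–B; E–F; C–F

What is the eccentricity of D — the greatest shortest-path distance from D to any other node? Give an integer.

2

Distances from D: A:2, B:2, C:2, E:2, F:1, G:2, H:2.
The largest is 2 (to B, H, C, A, G, and E), so the eccentricity of D is 2.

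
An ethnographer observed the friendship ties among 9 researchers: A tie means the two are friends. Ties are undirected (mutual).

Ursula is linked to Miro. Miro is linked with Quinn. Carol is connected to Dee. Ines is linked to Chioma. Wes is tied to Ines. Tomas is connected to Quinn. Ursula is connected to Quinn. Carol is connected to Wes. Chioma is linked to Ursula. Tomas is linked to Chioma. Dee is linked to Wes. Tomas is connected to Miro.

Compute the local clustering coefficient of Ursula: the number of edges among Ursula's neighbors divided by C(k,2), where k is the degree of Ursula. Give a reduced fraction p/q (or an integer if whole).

Ursula's neighbors: Chioma, Miro, and Quinn (k = 3).
Possible neighbor pairs: C(3,2) = 3. Edges among them: Miro–Quinn → e = 1.
Clustering(Ursula) = 1/3.

1/3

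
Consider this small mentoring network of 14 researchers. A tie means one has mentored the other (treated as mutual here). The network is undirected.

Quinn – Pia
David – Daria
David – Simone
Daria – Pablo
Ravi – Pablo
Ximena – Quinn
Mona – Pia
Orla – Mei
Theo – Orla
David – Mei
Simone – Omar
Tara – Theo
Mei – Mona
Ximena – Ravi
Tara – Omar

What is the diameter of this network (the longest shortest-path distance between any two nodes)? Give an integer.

7

Eccentricity of each node (its greatest distance to any other): Daria:4, David:4, Mei:4, Mona:4, Omar:6, Orla:5, Pablo:5, Pia:5, Quinn:6, Ravi:6, Simone:5, Tara:7, Theo:6, Ximena:7.
The maximum eccentricity is 7, realized for instance by the pair Ximena–Tara via Ximena – Quinn – Pia – Mona – Mei – Orla – Theo – Tara. So the diameter is 7.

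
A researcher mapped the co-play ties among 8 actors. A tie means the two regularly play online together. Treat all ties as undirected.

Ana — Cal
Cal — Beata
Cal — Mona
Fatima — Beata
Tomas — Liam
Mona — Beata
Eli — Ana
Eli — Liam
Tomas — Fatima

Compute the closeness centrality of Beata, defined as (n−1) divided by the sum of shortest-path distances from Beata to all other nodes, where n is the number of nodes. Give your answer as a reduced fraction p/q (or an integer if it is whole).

7/13

Distances from Beata: Ana:2, Cal:1, Eli:3, Fatima:1, Liam:3, Mona:1, Tomas:2. Sum = 13.
n = 8, so closeness = 7/13.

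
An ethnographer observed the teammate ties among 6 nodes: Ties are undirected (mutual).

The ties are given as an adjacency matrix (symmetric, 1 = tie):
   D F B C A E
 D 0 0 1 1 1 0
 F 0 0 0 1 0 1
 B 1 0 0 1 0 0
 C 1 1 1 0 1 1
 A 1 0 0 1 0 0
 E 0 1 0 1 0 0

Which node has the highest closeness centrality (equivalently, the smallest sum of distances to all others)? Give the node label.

Farness (sum of distances to all others) for each node — A:8, B:8, C:5, D:7, E:8, F:8.
The smallest farness is 5, for C, so C has the highest closeness.

C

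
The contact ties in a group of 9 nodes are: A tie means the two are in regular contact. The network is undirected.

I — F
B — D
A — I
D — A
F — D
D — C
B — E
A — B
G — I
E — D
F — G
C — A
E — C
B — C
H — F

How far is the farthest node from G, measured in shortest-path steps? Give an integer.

3

Distances from G: A:2, B:3, C:3, D:2, E:3, F:1, H:2, I:1.
The largest is 3 (to C, E, and B), so the eccentricity of G is 3.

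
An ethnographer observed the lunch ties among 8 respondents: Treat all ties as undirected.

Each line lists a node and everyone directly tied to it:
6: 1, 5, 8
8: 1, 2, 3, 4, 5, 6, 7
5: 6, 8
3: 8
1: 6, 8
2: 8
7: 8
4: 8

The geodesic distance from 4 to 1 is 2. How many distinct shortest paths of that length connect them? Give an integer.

The shortest distance is 2, and the only length-2 path is 4–8–1. So there is exactly 1 shortest path.

1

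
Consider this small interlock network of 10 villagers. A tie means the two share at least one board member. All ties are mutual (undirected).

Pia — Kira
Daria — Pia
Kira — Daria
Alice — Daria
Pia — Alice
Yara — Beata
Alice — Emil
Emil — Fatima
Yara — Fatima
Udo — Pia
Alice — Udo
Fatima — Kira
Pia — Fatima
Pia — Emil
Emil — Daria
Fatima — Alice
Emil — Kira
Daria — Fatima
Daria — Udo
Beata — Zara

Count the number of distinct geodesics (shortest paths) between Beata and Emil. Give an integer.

1

The shortest distance is 3, and the only length-3 path is Beata–Yara–Fatima–Emil. So there is exactly 1 shortest path.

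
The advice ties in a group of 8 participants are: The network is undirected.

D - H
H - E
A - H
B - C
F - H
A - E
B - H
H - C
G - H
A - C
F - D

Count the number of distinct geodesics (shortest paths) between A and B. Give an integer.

2

The shortest distance is 2. The length-2 paths are: A–H–B; A–C–B.
That gives 2 distinct shortest paths.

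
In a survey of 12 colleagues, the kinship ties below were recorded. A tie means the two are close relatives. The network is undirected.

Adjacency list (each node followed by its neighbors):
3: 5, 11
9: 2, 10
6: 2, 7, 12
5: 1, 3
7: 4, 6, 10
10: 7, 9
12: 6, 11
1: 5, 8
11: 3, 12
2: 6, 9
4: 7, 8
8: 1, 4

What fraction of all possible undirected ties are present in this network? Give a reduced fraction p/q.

13/66

There are 13 edges and 12 nodes, so the maximum possible is C(12,2) = 66.
Density = 13/66.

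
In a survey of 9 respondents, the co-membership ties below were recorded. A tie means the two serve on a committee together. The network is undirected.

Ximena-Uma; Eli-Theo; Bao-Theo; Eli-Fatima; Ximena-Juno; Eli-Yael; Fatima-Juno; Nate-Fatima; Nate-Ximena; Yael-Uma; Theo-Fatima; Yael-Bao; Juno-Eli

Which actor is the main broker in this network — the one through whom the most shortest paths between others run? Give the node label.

Unnormalized betweenness of each node: Bao:1, Eli:16/3, Fatima:11/2, Juno:5/2, Nate:7/6, Theo:19/6, Uma:5/2, Ximena:11/3, Yael:31/6.
Fatima has the largest value, 11/2, making it the main broker — the node through which the most shortest paths run.

Fatima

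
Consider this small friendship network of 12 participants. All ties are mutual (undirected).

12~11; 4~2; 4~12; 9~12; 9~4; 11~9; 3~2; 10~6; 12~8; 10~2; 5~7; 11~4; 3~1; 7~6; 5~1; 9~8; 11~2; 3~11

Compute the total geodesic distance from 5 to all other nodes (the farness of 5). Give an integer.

32

Distances from 5: 1:1, 2:3, 3:2, 4:4, 6:2, 7:1, 8:5, 9:4, 10:3, 11:3, 12:4.
Sum = 1 + 3 + 2 + 4 + 2 + 1 + 5 + 4 + 3 + 3 + 4 = 32.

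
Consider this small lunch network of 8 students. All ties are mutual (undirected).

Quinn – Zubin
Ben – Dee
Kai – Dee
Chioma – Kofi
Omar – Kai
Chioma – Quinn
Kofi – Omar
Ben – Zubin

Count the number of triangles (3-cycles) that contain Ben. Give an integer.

0

Ben's neighbors are Dee and Zubin, but none of them are tied to each other, so no triangle contains Ben.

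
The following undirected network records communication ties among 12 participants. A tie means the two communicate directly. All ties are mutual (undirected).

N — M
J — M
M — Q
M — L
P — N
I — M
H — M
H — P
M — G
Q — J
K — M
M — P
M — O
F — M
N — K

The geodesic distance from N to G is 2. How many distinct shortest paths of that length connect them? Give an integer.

The shortest distance is 2, and the only length-2 path is N–M–G. So there is exactly 1 shortest path.

1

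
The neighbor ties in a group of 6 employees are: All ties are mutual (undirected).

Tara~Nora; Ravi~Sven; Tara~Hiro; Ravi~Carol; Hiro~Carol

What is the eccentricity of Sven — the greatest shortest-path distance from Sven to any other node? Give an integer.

Distances from Sven: Carol:2, Hiro:3, Nora:5, Ravi:1, Tara:4.
The largest is 5 (to Nora), so the eccentricity of Sven is 5.

5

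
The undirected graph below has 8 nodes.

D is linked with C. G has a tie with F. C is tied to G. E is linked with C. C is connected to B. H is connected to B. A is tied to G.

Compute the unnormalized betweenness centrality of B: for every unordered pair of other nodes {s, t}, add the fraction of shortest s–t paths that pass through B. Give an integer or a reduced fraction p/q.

Pairs whose geodesics pass through B — D–H: 1; E–H: 1; A–H: 1; G–H: 1; F–H: 1; C–H: 1.
All other pairs contribute 0.
Summing the contributions gives betweenness(B) = 6.

6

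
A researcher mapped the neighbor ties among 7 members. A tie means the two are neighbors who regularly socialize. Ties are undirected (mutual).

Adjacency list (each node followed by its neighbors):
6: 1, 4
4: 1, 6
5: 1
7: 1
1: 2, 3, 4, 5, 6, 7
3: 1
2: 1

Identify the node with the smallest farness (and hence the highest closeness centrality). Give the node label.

1

Farness (sum of distances to all others) for each node — 1:6, 2:11, 3:11, 4:10, 5:11, 6:10, 7:11.
The smallest farness is 6, for 1, so 1 has the highest closeness.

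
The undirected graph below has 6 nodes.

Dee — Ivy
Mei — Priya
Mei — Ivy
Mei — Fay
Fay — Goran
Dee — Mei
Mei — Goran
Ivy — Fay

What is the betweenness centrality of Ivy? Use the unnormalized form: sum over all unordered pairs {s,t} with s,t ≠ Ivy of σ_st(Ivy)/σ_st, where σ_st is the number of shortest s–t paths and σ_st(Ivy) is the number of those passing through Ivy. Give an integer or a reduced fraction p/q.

Pairs whose geodesics pass through Ivy — Dee–Fay: 1/2.
All other pairs contribute 0.
Summing the contributions gives betweenness(Ivy) = 1/2.

1/2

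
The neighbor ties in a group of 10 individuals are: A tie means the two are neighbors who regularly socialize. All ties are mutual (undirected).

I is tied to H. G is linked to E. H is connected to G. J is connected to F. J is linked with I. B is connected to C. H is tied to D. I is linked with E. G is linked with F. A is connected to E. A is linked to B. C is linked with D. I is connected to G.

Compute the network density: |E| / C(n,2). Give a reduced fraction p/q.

13/45

There are 13 edges and 10 nodes, so the maximum possible is C(10,2) = 45.
Density = 13/45.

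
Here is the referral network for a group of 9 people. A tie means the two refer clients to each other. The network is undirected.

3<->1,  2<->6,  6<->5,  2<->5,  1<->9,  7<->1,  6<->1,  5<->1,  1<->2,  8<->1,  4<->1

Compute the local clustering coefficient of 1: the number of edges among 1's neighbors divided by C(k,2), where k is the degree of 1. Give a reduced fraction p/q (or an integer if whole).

1's neighbors: 2, 3, 4, 5, 6, 7, 8, and 9 (k = 8).
Possible neighbor pairs: C(8,2) = 28. Edges among them: 2–5, 2–6, 5–6 → e = 3.
Clustering(1) = 3/28.

3/28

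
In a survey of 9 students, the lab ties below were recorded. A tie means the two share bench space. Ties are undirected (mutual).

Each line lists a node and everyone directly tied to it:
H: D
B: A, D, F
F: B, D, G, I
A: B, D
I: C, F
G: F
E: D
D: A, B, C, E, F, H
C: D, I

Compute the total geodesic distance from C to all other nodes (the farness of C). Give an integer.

15

Distances from C: A:2, B:2, D:1, E:2, F:2, G:3, H:2, I:1.
Sum = 2 + 2 + 1 + 2 + 2 + 3 + 2 + 1 = 15.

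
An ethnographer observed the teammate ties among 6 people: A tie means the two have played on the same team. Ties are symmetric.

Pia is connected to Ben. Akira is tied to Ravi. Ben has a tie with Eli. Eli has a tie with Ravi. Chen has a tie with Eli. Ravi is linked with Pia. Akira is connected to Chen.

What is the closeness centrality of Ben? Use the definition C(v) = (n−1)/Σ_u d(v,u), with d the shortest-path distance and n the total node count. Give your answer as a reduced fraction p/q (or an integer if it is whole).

5/9

Distances from Ben: Akira:3, Chen:2, Eli:1, Pia:1, Ravi:2. Sum = 9.
n = 6, so closeness = 5/9.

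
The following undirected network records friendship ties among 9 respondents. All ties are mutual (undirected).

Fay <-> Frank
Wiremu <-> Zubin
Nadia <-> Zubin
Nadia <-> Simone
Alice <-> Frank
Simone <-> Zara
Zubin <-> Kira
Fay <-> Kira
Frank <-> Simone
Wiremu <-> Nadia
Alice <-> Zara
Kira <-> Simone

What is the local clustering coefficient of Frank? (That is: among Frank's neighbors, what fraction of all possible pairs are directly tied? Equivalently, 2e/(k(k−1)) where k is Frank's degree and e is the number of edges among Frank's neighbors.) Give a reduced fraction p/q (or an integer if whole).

0

Frank's neighbors: Alice, Fay, and Simone (k = 3).
Possible neighbor pairs: C(3,2) = 3. Edges among them: none → e = 0.
Clustering(Frank) = 0/3 = 0.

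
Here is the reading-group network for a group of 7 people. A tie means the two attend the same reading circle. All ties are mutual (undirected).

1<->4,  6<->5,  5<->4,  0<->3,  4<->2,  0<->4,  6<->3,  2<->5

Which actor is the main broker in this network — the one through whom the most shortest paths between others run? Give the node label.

4

Unnormalized betweenness of each node: 0:5/2, 1:0, 2:0, 3:1, 4:15/2, 5:7/2, 6:3/2.
4 has the largest value, 15/2, making it the main broker — the node through which the most shortest paths run.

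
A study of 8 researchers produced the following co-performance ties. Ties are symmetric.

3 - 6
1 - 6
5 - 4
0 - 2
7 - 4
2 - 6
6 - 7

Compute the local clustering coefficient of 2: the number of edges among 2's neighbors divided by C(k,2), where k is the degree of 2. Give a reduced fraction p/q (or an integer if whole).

0

2's neighbors: 0 and 6 (k = 2).
Possible neighbor pairs: C(2,2) = 1. Edges among them: none → e = 0.
Clustering(2) = 0/1.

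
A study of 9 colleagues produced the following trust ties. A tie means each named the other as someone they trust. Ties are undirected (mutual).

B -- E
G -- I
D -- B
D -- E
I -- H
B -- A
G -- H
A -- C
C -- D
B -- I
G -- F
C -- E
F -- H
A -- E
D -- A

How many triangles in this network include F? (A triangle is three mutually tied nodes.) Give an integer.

F's neighbors: G and H.
Neighbor pairs that are themselves tied: F–G–H. Each forms one triangle with F, for 1 in total.

1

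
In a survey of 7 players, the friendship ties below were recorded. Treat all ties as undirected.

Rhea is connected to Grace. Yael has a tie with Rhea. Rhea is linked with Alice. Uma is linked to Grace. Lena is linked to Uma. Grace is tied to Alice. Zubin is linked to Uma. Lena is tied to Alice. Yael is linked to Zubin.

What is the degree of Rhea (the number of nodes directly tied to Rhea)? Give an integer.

Rhea is directly tied to Alice, Grace, and Yael. That is 3 neighbors, so the degree of Rhea is 3.

3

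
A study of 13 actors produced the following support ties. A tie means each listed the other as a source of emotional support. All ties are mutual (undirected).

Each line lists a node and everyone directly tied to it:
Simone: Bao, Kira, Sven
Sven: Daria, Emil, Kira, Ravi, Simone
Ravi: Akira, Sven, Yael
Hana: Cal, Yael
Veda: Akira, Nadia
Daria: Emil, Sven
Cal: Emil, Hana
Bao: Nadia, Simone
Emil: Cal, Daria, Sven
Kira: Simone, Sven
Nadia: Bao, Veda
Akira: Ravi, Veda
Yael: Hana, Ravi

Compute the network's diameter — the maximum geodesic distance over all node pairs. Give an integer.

5

Eccentricity of each node (its greatest distance to any other): Akira:4, Bao:5, Cal:5, Daria:4, Emil:4, Hana:5, Kira:4, Nadia:5, Ravi:3, Simone:4, Sven:3, Veda:5, Yael:4.
The maximum eccentricity is 5, realized for instance by the pair Nadia–Hana via Nadia – Veda – Akira – Ravi – Yael – Hana. So the diameter is 5.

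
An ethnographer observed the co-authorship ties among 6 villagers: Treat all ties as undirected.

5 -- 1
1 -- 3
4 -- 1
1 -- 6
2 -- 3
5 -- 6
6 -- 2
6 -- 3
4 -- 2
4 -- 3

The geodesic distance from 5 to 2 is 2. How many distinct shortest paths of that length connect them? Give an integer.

The shortest distance is 2, and the only length-2 path is 5–6–2. So there is exactly 1 shortest path.

1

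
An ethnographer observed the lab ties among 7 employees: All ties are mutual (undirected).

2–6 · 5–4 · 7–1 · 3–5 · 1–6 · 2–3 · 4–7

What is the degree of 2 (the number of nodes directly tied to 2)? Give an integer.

2 is directly tied to 3 and 6. That is 2 neighbors, so the degree of 2 is 2.

2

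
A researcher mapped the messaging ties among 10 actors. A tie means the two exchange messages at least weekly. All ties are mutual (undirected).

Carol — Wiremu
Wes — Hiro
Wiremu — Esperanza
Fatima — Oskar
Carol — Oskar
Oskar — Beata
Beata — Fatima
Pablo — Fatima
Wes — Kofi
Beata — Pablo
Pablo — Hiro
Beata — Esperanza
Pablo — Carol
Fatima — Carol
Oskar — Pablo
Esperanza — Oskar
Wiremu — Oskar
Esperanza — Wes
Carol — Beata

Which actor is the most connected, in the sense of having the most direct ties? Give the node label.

Oskar

Degrees — Beata:5, Carol:5, Esperanza:4, Fatima:4, Hiro:2, Kofi:1, Oskar:6, Pablo:5, Wes:3, Wiremu:3.
The maximum is 6, attained only by Oskar.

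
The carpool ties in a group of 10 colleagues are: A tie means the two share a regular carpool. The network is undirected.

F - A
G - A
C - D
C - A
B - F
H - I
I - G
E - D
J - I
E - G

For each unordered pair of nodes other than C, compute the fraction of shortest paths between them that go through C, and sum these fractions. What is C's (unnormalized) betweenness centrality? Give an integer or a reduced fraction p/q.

3

Pairs whose geodesics pass through C — F–D: 1; B–D: 1; A–D: 1.
All other pairs contribute 0.
Summing the contributions gives betweenness(C) = 3.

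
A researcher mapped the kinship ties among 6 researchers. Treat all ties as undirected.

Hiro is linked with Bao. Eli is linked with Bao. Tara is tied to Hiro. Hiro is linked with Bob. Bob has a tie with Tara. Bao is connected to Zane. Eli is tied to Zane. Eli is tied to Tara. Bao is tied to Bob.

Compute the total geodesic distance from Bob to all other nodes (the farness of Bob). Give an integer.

Distances from Bob: Bao:1, Eli:2, Hiro:1, Tara:1, Zane:2.
Sum = 1 + 2 + 1 + 1 + 2 = 7.

7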